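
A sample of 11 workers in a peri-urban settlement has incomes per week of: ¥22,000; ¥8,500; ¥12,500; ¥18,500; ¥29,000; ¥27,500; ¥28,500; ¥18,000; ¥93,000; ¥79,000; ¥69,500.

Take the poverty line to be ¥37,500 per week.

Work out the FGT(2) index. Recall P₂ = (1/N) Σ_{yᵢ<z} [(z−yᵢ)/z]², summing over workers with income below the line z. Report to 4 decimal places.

0.1746

Poor units: ¥8,500, ¥12,500, ¥18,000, ¥18,500, ¥22,000, ¥27,500, ¥28,500, ¥29,000 (q = 8 of N = 11).
Shortfall ratios: (37500−8500)/37500 = 0.7733; (37500−12500)/37500 = 0.6667; (37500−18000)/37500 = 0.5200; (37500−18500)/37500 = 0.5067; (37500−22000)/37500 = 0.4133; (37500−27500)/37500 = 0.2667; (37500−28500)/37500 = 0.2400; (37500−29000)/37500 = 0.2267.
Squared: 0.5980; 0.4444; 0.2704; 0.2567; 0.1708; 0.0711; 0.0576; 0.0514.
Sum = 1.920533; P₂ = 1.920533 / 11 = 0.1746.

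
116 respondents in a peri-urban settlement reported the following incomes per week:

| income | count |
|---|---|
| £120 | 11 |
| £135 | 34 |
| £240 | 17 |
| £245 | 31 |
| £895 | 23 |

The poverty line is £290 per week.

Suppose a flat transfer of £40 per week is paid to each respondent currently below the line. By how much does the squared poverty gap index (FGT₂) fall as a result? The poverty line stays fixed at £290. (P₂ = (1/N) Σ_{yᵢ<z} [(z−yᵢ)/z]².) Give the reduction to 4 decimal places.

Before: below the line — 11×£120, 34×£135, 17×£240, 31×£245; squared poverty gap index (FGT₂) = 0.127109.
After the £40 transfer: below the line — 11×£160, 34×£175, 17×£280, 31×£285; squared poverty gap index (FGT₂) = 0.065401.
Reduction = 0.127109 − 0.065401 = 0.0617.

0.0617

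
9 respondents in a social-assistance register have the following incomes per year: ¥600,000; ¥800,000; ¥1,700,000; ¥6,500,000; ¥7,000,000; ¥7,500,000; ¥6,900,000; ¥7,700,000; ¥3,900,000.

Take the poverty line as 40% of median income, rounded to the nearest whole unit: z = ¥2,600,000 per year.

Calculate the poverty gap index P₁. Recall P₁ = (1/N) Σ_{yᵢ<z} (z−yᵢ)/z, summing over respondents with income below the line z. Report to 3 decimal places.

Below the line: ¥600,000, ¥800,000, ¥1,700,000 (q = 3 of N = 9).
Shortfall ratios: (2600000−600000)/2600000 = 0.7692; (2600000−800000)/2600000 = 0.6923; (2600000−1700000)/2600000 = 0.3462.
Σ = 1.807692. Dividing by the full population N = 9 gives P₁ = 0.201.

0.201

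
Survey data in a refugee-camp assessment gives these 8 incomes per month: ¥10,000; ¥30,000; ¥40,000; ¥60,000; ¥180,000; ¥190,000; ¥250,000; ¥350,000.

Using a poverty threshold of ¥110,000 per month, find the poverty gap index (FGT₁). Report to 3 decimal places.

Incomes under z: ¥10,000, ¥30,000, ¥40,000, ¥60,000 (q = 4 of N = 8).
Relative gaps: (110000−10000)/110000 = 0.9091; (110000−30000)/110000 = 0.7273; (110000−40000)/110000 = 0.6364; (110000−60000)/110000 = 0.4545.
Sum of shortfalls = 2.727273; P₁ averages over all N: 2.727273 / 8 = 0.341.

0.341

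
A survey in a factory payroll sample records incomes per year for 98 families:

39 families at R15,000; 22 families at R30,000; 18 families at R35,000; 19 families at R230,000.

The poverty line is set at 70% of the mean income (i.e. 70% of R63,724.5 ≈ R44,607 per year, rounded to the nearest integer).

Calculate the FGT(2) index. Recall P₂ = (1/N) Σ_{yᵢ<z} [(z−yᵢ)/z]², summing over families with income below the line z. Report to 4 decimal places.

Incomes under z: 39×R15,000, 22×R30,000, 18×R35,000 (q = 79 of N = 98).
Relative gaps: (44607−15000)/44607 = 0.6637 (×39); (44607−30000)/44607 = 0.3275 (×22); (44607−35000)/44607 = 0.2154 (×18).
Squared: 0.4405 (×39); 0.1072 (×22); 0.0464 (×18).
Sum = 20.374931; P₂ = 20.374931 / 98 = 0.2079.

0.2079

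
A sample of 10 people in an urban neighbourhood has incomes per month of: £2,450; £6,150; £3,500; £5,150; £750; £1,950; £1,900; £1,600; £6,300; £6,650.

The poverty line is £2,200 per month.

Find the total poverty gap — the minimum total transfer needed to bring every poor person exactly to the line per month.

£2,600

Below z: £750, £1,600, £1,900, £1,950 (q = 4 of N = 10).
Individual gaps: 2200−750 = 1450; 2200−1600 = 600; 2200−1900 = 300; 2200−1950 = 250.
Aggregate gap = £2,600.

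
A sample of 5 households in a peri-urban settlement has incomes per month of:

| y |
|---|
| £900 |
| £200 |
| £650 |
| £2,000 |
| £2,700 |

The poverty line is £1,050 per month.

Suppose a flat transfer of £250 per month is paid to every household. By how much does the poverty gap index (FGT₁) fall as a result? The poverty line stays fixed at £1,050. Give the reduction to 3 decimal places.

Before: below the line — £200, £650, £900; poverty gap index (FGT₁) = 0.26667.
After the £250 transfer: below the line — £450, £900; poverty gap index (FGT₁) = 0.14286.
Reduction = 0.26667 − 0.14286 = 0.124.

0.124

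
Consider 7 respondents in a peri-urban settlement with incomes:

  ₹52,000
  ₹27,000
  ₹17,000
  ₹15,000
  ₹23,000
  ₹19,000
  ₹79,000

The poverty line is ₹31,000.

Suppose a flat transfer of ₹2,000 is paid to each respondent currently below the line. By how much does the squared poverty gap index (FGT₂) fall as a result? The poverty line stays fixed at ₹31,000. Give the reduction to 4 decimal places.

Before: below the line — ₹15,000, ₹17,000, ₹19,000, ₹23,000, ₹27,000; squared poverty gap index (FGT₂) = 0.100491.
After the ₹2,000 transfer: below the line — ₹17,000, ₹19,000, ₹21,000, ₹25,000, ₹29,000; squared poverty gap index (FGT₂) = 0.071354.
Reduction = 0.100491 − 0.071354 = 0.0291.

0.0291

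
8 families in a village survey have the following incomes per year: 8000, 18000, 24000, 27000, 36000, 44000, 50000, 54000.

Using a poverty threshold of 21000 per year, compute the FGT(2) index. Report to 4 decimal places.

0.0505

Incomes under z: 8000, 18000 (q = 2 of N = 8).
Relative gaps: (21000−8000)/21000 = 0.6190; (21000−18000)/21000 = 0.1429.
Squared: 0.3832; 0.0204.
Sum = 0.403628; P₂ = 0.403628 / 8 = 0.0505.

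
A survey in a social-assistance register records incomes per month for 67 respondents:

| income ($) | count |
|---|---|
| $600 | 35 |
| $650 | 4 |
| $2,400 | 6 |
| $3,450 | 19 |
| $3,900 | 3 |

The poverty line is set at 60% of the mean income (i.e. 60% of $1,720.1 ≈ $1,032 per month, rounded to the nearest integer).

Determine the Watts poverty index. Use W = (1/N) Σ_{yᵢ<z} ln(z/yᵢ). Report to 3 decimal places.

0.311

Below the line: 35×$600, 4×$650 (q = 39 of N = 67).
Log shortfalls: ln(1032/600) = 0.5423 (×35); ln(1032/650) = 0.4623 (×4).
W = 20.830477 / 67 = 0.311.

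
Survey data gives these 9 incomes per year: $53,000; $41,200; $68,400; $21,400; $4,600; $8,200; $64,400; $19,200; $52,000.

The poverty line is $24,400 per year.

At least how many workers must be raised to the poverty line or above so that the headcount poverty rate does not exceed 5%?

Currently q = 4 of N = 9 are below the line (H = 0.444).
A headcount ratio of at most 5% allows at most ⌊0.05 × 9⌋ = 0 poor workers.
So at least 4 − 0 = 4 must be lifted.

4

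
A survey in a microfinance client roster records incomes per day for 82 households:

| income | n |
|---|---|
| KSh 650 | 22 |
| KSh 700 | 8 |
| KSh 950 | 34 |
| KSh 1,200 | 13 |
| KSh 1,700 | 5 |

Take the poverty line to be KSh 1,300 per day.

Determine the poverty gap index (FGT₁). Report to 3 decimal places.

Incomes under z: 22×KSh 650, 8×KSh 700, 34×KSh 950, 13×KSh 1,200 (q = 77 of N = 82).
Shortfall ratios: (1300−650)/1300 = 0.5000 (×22); (1300−700)/1300 = 0.4615 (×8); (1300−950)/1300 = 0.2692 (×34); (1300−1200)/1300 = 0.0769 (×13).
Σ = 24.846154. Dividing by the full population N = 82 gives P₁ = 0.303.

0.303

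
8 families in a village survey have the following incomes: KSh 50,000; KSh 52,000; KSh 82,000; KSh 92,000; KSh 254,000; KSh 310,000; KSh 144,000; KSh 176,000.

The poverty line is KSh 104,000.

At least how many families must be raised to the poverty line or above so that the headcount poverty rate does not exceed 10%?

4

Currently q = 4 of N = 8 are below the line (H = 0.500).
A headcount ratio of at most 10% allows at most ⌊0.10 × 8⌋ = 0 poor families.
So at least 4 − 0 = 4 must be lifted.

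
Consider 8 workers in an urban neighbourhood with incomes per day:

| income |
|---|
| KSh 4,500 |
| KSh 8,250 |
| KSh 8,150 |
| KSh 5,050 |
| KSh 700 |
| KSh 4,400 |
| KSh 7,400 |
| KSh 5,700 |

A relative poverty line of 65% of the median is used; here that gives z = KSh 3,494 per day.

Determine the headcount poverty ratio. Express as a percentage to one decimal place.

12.5%

1 of the 8 workers have income below KSh 3,494.
H = 1/8 = 12.5%.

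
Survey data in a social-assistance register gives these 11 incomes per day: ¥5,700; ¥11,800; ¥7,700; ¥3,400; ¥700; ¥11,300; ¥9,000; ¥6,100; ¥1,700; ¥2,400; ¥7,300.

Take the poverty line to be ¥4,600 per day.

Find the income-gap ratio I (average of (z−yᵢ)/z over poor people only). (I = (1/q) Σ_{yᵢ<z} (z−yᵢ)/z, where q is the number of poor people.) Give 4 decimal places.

0.5543

Below the line: ¥700, ¥1,700, ¥2,400, ¥3,400 (q = 4 of N = 11).
Relative gaps: 0.8478, 0.6304, 0.4783, 0.2609; sum = 2.217391.
The income-gap ratio divides by q (the poor only): 2.217391 / 4 = 0.5543.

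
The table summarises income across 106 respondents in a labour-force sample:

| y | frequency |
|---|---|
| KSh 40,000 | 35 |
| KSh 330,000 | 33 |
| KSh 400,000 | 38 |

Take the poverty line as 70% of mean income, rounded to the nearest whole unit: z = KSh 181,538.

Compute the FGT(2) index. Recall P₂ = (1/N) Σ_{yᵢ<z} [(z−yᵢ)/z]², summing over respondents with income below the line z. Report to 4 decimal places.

Poor units: 35×KSh 40,000 (q = 35 of N = 106).
Gap ratios (z−y)/z: (181538−40000)/181538 = 0.7797 (×35).
Squared: 0.6079 (×35).
Sum = 21.275465; P₂ = 21.275465 / 106 = 0.2007.

0.2007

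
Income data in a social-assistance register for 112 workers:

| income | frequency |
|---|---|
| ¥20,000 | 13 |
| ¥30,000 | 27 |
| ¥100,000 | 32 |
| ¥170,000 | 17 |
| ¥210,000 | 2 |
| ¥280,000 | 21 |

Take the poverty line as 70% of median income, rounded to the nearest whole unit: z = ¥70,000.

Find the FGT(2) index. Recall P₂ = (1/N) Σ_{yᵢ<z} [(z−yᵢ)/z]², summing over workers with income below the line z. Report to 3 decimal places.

0.138

Below the line: 13×¥20,000, 27×¥30,000 (q = 40 of N = 112).
Normalized shortfalls: (70000−20000)/70000 = 0.7143 (×13); (70000−30000)/70000 = 0.5714 (×27).
Squared: 0.5102 (×13); 0.3265 (×27).
Sum = 15.448980; P₂ = 15.448980 / 112 = 0.138.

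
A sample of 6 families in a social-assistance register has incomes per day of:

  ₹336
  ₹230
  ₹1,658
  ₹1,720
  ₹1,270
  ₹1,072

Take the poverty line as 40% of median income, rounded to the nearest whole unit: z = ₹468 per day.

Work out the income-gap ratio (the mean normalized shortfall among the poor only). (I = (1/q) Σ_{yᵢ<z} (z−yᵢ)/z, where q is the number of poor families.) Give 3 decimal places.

Poor units: ₹230, ₹336 (q = 2 of N = 6).
Shortfall ratios (z−y)/z: 0.5085, 0.2821; sum = 0.790598.
I averages over the q = 2 poor units only: 0.790598 / 2 = 0.395.

0.395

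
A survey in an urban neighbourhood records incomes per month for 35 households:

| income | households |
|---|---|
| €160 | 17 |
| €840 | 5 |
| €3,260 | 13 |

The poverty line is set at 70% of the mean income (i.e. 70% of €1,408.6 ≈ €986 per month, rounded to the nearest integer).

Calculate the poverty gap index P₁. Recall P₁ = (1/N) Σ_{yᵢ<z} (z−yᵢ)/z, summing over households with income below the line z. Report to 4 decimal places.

0.4280

Poor units: 17×€160, 5×€840 (q = 22 of N = 35).
Relative gaps: (986−160)/986 = 0.8377 (×17); (986−840)/986 = 0.1481 (×5).
Sum of shortfalls = 14.981744; P₁ averages over all N: 14.981744 / 35 = 0.4280.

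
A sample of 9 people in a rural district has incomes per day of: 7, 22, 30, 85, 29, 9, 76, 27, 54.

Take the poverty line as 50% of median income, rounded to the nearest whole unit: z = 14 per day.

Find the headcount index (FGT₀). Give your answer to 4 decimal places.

0.2222

2 of the 9 people have income below 14.
H = 2/9 = 0.2222.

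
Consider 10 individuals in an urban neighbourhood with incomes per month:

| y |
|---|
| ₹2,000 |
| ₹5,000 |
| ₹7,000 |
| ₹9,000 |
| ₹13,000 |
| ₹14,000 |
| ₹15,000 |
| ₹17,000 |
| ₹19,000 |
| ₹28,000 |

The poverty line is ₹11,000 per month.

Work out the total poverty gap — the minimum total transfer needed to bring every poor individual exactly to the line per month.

₹21,000

Below z: ₹2,000, ₹5,000, ₹7,000, ₹9,000 (q = 4 of N = 10).
Individual gaps: 11000−2000 = 9000; 11000−5000 = 6000; 11000−7000 = 4000; 11000−9000 = 2000.
Aggregate gap = ₹21,000.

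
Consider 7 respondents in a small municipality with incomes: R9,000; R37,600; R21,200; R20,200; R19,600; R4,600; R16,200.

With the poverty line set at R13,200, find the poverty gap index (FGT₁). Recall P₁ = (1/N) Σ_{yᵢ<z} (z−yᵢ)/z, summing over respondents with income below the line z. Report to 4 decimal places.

0.1385

Below z: R4,600, R9,000 (q = 2 of N = 7).
Shortfall ratios: (13200−4600)/13200 = 0.6515; (13200−9000)/13200 = 0.3182.
Σ = 0.969697. Dividing by the full population N = 7 gives P₁ = 0.1385.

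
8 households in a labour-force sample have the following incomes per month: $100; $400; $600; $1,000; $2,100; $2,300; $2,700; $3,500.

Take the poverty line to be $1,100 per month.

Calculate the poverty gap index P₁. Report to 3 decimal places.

Below z: $100, $400, $600, $1,000 (q = 4 of N = 8).
Gap ratios (z−y)/z: (1100−100)/1100 = 0.9091; (1100−400)/1100 = 0.6364; (1100−600)/1100 = 0.4545; (1100−1000)/1100 = 0.0909.
Sum of shortfalls = 2.090909; P₁ averages over all N: 2.090909 / 8 = 0.261.

0.261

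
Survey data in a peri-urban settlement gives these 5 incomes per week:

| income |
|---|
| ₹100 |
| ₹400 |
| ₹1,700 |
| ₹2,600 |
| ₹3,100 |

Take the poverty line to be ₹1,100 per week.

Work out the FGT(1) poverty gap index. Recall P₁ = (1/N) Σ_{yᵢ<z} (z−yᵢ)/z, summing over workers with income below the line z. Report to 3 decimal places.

Incomes under z: ₹100, ₹400 (q = 2 of N = 5).
Relative gaps: (1100−100)/1100 = 0.9091; (1100−400)/1100 = 0.6364.
Sum of shortfalls = 1.545455; P₁ averages over all N: 1.545455 / 5 = 0.309.

0.309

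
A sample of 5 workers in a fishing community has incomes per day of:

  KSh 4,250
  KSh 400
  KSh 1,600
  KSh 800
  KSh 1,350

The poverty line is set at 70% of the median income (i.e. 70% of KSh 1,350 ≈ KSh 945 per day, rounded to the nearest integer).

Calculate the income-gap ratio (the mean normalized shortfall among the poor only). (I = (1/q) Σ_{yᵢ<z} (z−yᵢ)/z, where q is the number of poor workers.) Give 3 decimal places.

0.365

Poor units: KSh 400, KSh 800 (q = 2 of N = 5).
Relative gaps: 0.5767, 0.1534; sum = 0.730159.
I averages over the q = 2 poor units only: 0.730159 / 2 = 0.365.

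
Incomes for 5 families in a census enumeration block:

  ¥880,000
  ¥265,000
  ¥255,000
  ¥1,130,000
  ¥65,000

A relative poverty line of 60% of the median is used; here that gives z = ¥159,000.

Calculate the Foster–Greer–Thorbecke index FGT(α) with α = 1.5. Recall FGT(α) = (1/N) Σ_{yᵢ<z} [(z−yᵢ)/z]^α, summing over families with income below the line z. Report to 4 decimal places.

0.0909

Below the line: ¥65,000 (q = 1 of N = 5).
Shortfall ratios: (159000−65000)/159000 = 0.5912.
Raised to α = 1.5: 0.45457.
Sum = 0.454565; FGT(1.5) = 0.454565 / 5 = 0.0909.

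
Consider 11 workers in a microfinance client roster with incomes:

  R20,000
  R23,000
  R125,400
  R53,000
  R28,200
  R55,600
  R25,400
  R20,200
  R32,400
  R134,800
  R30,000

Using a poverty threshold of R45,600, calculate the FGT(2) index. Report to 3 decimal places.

0.129

Below the line: R20,000, R20,200, R23,000, R25,400, R28,200, R30,000, R32,400 (q = 7 of N = 11).
Normalized shortfalls: (45600−20000)/45600 = 0.5614; (45600−20200)/45600 = 0.5570; (45600−23000)/45600 = 0.4956; (45600−25400)/45600 = 0.4430; (45600−28200)/45600 = 0.3816; (45600−30000)/45600 = 0.3421; (45600−32400)/45600 = 0.2895.
Squared: 0.3152; 0.3103; 0.2456; 0.1962; 0.1456; 0.1170; 0.0838.
Sum = 1.413743; P₂ = 1.413743 / 11 = 0.129.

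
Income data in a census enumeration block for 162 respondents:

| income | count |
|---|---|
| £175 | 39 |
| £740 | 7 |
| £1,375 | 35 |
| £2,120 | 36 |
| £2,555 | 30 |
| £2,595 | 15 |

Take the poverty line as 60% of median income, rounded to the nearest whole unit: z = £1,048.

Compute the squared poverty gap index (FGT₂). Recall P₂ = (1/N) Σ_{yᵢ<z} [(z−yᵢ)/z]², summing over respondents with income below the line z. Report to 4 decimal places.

Below z: 39×£175, 7×£740 (q = 46 of N = 162).
Normalized shortfalls: (1048−175)/1048 = 0.8330 (×39); (1048−740)/1048 = 0.2939 (×7).
Squared: 0.6939 (×39); 0.0864 (×7).
Sum = 27.667275; P₂ = 27.667275 / 162 = 0.1708.

0.1708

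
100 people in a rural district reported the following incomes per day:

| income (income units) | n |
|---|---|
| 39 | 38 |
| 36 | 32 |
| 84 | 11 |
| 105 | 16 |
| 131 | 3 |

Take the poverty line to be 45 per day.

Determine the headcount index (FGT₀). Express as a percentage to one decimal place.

70 of the 100 people have income below 45.
H = 70/100 = 70.0%.

70.0%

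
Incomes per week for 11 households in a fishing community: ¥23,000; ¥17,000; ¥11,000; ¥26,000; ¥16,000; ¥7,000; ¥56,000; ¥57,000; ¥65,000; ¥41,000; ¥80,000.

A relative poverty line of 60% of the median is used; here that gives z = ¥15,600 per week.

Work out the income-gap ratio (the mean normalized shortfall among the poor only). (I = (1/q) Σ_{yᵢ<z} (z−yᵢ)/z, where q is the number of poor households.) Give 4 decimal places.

Below the line: ¥7,000, ¥11,000 (q = 2 of N = 11).
Relative gaps: 0.5513, 0.2949; sum = 0.846154.
The income-gap ratio divides by q (the poor only): 0.846154 / 2 = 0.4231.

0.4231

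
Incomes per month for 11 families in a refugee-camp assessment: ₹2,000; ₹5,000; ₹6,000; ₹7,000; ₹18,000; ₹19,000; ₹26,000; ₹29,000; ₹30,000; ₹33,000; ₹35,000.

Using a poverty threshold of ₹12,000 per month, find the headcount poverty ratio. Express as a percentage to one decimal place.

4 of the 11 families have income below ₹12,000.
H = 4/11 = 36.4%.

36.4%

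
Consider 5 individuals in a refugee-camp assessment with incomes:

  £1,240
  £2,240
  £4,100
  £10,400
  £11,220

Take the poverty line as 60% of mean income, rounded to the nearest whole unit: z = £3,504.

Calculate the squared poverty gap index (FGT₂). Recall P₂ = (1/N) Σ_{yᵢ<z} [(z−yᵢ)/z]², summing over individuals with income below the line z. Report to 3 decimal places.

Incomes under z: £1,240, £2,240 (q = 2 of N = 5).
Shortfall ratios: (3504−1240)/3504 = 0.6461; (3504−2240)/3504 = 0.3607.
Squared: 0.4175; 0.1301.
Sum = 0.547596; P₂ = 0.547596 / 5 = 0.110.

0.110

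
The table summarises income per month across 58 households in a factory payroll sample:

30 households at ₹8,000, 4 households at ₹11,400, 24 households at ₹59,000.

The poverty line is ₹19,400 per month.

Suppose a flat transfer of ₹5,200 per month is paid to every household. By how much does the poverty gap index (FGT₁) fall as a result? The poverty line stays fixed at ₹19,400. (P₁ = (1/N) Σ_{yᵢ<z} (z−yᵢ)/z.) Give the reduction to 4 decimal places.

Before: below the line — 30×₹8,000, 4×₹11,400; poverty gap index (FGT₁) = 0.332385.
After the ₹5,200 transfer: below the line — 30×₹13,200, 4×₹16,600; poverty gap index (FGT₁) = 0.175258.
Reduction = 0.332385 − 0.175258 = 0.1571.

0.1571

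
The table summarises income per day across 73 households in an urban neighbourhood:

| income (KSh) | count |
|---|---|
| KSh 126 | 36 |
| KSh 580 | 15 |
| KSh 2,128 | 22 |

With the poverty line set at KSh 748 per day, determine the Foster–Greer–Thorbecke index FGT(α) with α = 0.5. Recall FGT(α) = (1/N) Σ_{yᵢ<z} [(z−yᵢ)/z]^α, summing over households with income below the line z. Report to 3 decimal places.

Poor units: 36×KSh 126, 15×KSh 580 (q = 51 of N = 73).
Shortfall ratios: (748−126)/748 = 0.8316 (×36); (748−580)/748 = 0.2246 (×15).
Raised to α = 0.5: 0.91189 (×36); 0.47392 (×15).
Sum = 39.936967; FGT(0.5) = 39.936967 / 73 = 0.547.

0.547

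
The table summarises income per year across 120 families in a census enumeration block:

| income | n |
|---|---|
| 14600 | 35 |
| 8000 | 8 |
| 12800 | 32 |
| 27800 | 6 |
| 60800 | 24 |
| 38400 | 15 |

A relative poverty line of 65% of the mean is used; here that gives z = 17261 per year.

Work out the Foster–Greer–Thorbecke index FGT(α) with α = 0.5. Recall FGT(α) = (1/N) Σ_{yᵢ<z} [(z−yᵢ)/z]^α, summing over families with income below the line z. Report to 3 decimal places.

0.299

Below the line: 8×8000, 32×12800, 35×14600 (q = 75 of N = 120).
Gap ratios (z−y)/z: (17261−8000)/17261 = 0.5365 (×8); (17261−12800)/17261 = 0.2584 (×32); (17261−14600)/17261 = 0.1542 (×35).
Raised to α = 0.5: 0.73248 (×8); 0.50837 (×32); 0.39264 (×35).
Sum = 35.870043; FGT(0.5) = 35.870043 / 120 = 0.299.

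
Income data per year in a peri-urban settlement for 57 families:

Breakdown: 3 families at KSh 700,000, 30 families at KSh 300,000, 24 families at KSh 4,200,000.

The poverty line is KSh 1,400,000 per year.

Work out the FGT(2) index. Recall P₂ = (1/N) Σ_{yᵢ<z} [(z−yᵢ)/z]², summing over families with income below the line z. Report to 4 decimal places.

0.3381

Poor units: 30×KSh 300,000, 3×KSh 700,000 (q = 33 of N = 57).
Normalized shortfalls: (1400000−300000)/1400000 = 0.7857 (×30); (1400000−700000)/1400000 = 0.5000 (×3).
Squared: 0.6173 (×30); 0.2500 (×3).
Sum = 19.270408; P₂ = 19.270408 / 57 = 0.3381.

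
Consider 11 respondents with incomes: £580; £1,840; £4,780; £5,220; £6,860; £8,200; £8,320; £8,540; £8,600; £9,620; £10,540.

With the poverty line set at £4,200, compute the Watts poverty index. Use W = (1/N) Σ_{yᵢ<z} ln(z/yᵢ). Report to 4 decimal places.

Below the line: £580, £1,840 (q = 2 of N = 11).
Log shortfalls: ln(4200/580) = 1.9798; ln(4200/1840) = 0.8253.
W = 2.805131 / 11 = 0.2550.

0.2550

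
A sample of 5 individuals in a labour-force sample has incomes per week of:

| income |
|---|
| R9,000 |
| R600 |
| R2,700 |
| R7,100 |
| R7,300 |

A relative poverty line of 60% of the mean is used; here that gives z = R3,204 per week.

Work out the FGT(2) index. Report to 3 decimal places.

0.137

Incomes under z: R600, R2,700 (q = 2 of N = 5).
Relative gaps: (3204−600)/3204 = 0.8127; (3204−2700)/3204 = 0.1573.
Squared: 0.6605; 0.0247.
Sum = 0.685281; P₂ = 0.685281 / 5 = 0.137.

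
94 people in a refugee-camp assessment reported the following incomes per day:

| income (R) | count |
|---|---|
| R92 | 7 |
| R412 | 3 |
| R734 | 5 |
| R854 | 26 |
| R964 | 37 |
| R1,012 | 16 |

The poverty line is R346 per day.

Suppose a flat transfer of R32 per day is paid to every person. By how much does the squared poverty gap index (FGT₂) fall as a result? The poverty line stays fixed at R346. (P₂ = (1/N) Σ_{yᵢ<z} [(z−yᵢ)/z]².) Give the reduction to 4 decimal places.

0.0095

Before: below the line — 7×R92; squared poverty gap index (FGT₂) = 0.040132.
After the R32 transfer: below the line — 7×R124; squared poverty gap index (FGT₂) = 0.030657.
Reduction = 0.040132 − 0.030657 = 0.0095.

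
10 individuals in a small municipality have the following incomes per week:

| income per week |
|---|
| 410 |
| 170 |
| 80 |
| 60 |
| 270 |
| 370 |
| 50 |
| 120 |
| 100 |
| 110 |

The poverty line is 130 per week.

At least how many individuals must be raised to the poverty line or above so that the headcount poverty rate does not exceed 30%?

Currently q = 6 of N = 10 are below the line (H = 0.600).
A headcount ratio of at most 30% allows at most ⌊0.30 × 10⌋ = 3 poor individuals.
So at least 6 − 3 = 3 must be lifted.

3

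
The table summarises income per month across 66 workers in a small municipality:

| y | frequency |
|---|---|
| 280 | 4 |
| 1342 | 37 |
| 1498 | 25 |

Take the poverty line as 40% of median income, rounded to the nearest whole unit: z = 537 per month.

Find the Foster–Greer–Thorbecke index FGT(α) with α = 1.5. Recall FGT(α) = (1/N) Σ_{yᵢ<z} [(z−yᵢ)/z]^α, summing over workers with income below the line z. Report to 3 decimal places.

0.020

Incomes under z: 4×280 (q = 4 of N = 66).
Normalized shortfalls: (537−280)/537 = 0.4786 (×4).
Raised to α = 1.5: 0.33108 (×4).
Sum = 1.324336; FGT(1.5) = 1.324336 / 66 = 0.020.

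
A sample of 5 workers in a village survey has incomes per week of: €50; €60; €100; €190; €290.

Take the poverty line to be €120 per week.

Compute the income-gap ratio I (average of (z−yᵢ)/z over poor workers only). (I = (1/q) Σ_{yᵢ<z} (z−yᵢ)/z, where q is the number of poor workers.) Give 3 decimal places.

Below the line: €50, €60, €100 (q = 3 of N = 5).
Relative gaps: 0.5833, 0.5000, 0.1667; sum = 1.250000.
The income-gap ratio divides by q (the poor only): 1.250000 / 3 = 0.417.

0.417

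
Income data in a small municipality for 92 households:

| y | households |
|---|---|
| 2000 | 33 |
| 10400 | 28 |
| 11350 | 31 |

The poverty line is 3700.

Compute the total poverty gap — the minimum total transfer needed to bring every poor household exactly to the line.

Incomes under z: 33×2000 (q = 33 of N = 92).
Individual gaps: 33×(3700−2000) = 56100.
Aggregate gap = 56100.

56100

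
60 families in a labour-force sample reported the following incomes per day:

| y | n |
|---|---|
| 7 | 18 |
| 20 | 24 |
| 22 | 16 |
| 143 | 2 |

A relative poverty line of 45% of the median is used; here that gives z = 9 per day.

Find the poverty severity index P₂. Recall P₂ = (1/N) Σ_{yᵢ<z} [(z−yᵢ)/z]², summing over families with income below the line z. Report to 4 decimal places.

Below z: 18×7 (q = 18 of N = 60).
Gap ratios (z−y)/z: (9−7)/9 = 0.2222 (×18).
Squared: 0.0494 (×18).
Sum = 0.888889; P₂ = 0.888889 / 60 = 0.0148.

0.0148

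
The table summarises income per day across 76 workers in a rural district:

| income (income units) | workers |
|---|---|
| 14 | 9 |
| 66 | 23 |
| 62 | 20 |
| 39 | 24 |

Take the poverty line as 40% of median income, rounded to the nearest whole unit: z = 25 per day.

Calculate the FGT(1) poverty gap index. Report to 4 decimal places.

Below the line: 9×14 (q = 9 of N = 76).
Shortfall ratios: (25−14)/25 = 0.4400 (×9).
Σ = 3.960000. Dividing by the full population N = 76 gives P₁ = 0.0521.

0.0521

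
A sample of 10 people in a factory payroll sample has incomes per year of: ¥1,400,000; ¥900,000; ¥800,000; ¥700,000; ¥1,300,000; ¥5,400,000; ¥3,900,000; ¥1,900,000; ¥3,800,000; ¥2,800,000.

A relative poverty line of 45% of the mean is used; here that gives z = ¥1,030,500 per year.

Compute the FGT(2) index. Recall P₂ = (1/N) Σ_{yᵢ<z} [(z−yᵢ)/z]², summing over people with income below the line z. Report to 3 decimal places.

0.017

Below z: ¥700,000, ¥800,000, ¥900,000 (q = 3 of N = 10).
Shortfall ratios: (1030500−700000)/1030500 = 0.3207; (1030500−800000)/1030500 = 0.2237; (1030500−900000)/1030500 = 0.1266.
Squared: 0.1029; 0.0500; 0.0160.
Sum = 0.168929; P₂ = 0.168929 / 10 = 0.017.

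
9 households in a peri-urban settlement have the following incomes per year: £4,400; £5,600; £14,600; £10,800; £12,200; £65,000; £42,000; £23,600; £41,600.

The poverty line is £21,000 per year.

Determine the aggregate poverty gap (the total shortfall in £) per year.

Below z: £4,400, £5,600, £10,800, £12,200, £14,600 (q = 5 of N = 9).
Individual gaps: 21000−4400 = 16600; 21000−5600 = 15400; 21000−10800 = 10200; 21000−12200 = 8800; 21000−14600 = 6400.
Aggregate gap = £57,400.

£57,400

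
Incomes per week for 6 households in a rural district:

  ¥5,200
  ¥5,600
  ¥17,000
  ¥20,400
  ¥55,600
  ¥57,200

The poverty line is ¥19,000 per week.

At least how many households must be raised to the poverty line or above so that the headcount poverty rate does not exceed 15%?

3

Currently q = 3 of N = 6 are below the line (H = 0.500).
A headcount ratio of at most 15% allows at most ⌊0.15 × 6⌋ = 0 poor households.
So at least 3 − 0 = 3 must be lifted.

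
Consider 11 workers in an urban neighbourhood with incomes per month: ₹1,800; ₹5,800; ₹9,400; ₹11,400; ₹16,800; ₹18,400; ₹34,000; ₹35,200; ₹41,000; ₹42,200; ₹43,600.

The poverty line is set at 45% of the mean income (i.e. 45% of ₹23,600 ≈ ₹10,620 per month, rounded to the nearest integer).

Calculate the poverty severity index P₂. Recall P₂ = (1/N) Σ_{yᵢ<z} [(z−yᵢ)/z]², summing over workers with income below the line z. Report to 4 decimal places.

0.0826

Below the line: ₹1,800, ₹5,800, ₹9,400 (q = 3 of N = 11).
Normalized shortfalls: (10620−1800)/10620 = 0.8305; (10620−5800)/10620 = 0.4539; (10620−9400)/10620 = 0.1149.
Squared: 0.6897; 0.2060; 0.0132.
Sum = 0.908931; P₂ = 0.908931 / 11 = 0.0826.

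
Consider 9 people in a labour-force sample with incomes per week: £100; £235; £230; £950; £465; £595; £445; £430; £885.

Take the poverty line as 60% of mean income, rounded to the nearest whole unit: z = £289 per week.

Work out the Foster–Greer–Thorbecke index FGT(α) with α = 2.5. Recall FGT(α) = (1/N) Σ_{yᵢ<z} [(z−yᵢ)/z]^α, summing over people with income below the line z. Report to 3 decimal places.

Below z: £100, £230, £235 (q = 3 of N = 9).
Gap ratios (z−y)/z: (289−100)/289 = 0.6540; (289−230)/289 = 0.2042; (289−235)/289 = 0.1869.
Raised to α = 2.5: 0.34587; 0.01883; 0.01509.
Sum = 0.379791; FGT(2.5) = 0.379791 / 9 = 0.042.

0.042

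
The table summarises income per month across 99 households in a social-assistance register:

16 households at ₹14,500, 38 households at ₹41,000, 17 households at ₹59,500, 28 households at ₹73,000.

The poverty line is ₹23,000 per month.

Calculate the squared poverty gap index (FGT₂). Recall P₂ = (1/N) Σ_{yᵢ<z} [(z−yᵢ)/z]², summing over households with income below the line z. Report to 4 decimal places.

Below the line: 16×₹14,500 (q = 16 of N = 99).
Relative gaps: (23000−14500)/23000 = 0.3696 (×16).
Squared: 0.1366 (×16).
Sum = 2.185255; P₂ = 2.185255 / 99 = 0.0221.

0.0221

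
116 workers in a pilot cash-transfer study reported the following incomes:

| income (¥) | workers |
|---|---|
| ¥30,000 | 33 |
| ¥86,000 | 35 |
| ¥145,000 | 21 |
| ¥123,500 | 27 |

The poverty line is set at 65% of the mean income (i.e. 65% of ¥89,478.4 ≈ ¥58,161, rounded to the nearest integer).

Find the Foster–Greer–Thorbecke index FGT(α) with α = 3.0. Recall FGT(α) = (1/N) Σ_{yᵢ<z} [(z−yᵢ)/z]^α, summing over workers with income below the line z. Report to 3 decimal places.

Incomes under z: 33×¥30,000 (q = 33 of N = 116).
Relative gaps: (58161−30000)/58161 = 0.4842 (×33).
Raised to α = 3.0: 0.11351 (×33).
Sum = 3.745955; FGT(3.0) = 3.745955 / 116 = 0.032.

0.032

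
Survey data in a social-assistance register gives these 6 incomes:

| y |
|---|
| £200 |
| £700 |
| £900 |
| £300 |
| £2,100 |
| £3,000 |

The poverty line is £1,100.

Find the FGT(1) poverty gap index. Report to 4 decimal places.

0.3485

Incomes under z: £200, £300, £700, £900 (q = 4 of N = 6).
Gap ratios (z−y)/z: (1100−200)/1100 = 0.8182; (1100−300)/1100 = 0.7273; (1100−700)/1100 = 0.3636; (1100−900)/1100 = 0.1818.
Sum of shortfalls = 2.090909; P₁ averages over all N: 2.090909 / 6 = 0.3485.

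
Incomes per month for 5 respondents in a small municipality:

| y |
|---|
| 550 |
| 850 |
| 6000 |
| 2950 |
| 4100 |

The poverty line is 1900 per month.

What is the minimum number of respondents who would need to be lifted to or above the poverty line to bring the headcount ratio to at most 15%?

2

Currently q = 2 of N = 5 are below the line (H = 0.400).
A headcount ratio of at most 15% allows at most ⌊0.15 × 5⌋ = 0 poor respondents.
So at least 2 − 0 = 2 must be lifted.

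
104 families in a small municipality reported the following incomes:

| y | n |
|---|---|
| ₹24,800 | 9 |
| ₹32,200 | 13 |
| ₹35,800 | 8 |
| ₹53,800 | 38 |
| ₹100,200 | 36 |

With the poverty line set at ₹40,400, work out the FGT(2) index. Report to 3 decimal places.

0.019

Below z: 9×₹24,800, 13×₹32,200, 8×₹35,800 (q = 30 of N = 104).
Shortfall ratios: (40400−24800)/40400 = 0.3861 (×9); (40400−32200)/40400 = 0.2030 (×13); (40400−35800)/40400 = 0.1139 (×8).
Squared: 0.1491 (×9); 0.0412 (×13); 0.0130 (×8).
Sum = 1.981203; P₂ = 1.981203 / 104 = 0.019.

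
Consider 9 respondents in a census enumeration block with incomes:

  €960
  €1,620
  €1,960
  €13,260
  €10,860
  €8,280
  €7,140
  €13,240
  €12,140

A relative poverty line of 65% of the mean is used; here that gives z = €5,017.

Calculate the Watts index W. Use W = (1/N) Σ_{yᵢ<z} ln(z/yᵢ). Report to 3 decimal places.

Below z: €960, €1,620, €1,960 (q = 3 of N = 9).
Log shortfalls: ln(5017/960) = 1.6537; ln(5017/1620) = 1.1304; ln(5017/1960) = 0.9399.
W = 3.723948 / 9 = 0.414.

0.414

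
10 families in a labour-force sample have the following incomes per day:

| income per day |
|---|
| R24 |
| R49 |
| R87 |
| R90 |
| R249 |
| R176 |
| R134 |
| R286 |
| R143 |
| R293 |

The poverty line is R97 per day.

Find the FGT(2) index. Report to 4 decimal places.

0.0827

Incomes under z: R24, R49, R87, R90 (q = 4 of N = 10).
Normalized shortfalls: (97−24)/97 = 0.7526; (97−49)/97 = 0.4948; (97−87)/97 = 0.1031; (97−90)/97 = 0.0722.
Squared: 0.5664; 0.2449; 0.0106; 0.0052.
Sum = 0.827080; P₂ = 0.827080 / 10 = 0.0827.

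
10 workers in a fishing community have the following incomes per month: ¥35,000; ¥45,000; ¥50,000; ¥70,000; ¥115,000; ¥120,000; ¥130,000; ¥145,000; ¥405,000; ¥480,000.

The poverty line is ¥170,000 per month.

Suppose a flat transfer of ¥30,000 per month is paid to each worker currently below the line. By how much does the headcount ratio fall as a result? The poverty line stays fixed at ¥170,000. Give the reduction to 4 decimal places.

Before: below the line — ¥35,000, ¥45,000, ¥50,000, ¥70,000, ¥115,000, ¥120,000, ¥130,000, ¥145,000; headcount ratio = 0.800000.
After the ¥30,000 transfer: below the line — ¥65,000, ¥75,000, ¥80,000, ¥100,000, ¥145,000, ¥150,000, ¥160,000; headcount ratio = 0.700000.
Reduction = 0.800000 − 0.700000 = 0.1000.

0.1000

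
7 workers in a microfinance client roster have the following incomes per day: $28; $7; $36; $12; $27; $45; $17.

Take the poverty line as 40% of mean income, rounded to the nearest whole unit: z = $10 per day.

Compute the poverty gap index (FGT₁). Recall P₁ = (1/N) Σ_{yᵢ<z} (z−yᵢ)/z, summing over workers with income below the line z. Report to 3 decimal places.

0.043

Below z: $7 (q = 1 of N = 7).
Gap ratios (z−y)/z: (10−7)/10 = 0.3000.
Σ = 0.300000. Dividing by the full population N = 7 gives P₁ = 0.043.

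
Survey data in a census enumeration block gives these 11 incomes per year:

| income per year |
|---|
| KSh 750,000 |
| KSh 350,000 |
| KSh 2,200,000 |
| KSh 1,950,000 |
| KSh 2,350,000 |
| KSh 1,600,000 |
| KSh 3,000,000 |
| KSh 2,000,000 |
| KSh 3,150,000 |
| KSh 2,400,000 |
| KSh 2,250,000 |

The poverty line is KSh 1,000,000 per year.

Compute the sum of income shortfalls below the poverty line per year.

Below z: KSh 350,000, KSh 750,000 (q = 2 of N = 11).
Individual gaps: 1000000−350000 = 650000; 1000000−750000 = 250000.
Aggregate gap = KSh 900,000.

KSh 900,000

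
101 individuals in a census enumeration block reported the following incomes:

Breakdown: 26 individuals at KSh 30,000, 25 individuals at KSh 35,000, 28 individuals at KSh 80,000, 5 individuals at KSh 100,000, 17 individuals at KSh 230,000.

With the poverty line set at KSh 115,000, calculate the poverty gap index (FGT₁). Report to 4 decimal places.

Incomes under z: 26×KSh 30,000, 25×KSh 35,000, 28×KSh 80,000, 5×KSh 100,000 (q = 84 of N = 101).
Gap ratios (z−y)/z: (115000−30000)/115000 = 0.7391 (×26); (115000−35000)/115000 = 0.6957 (×25); (115000−80000)/115000 = 0.3043 (×28); (115000−100000)/115000 = 0.1304 (×5).
Sum of shortfalls = 45.782609; P₁ averages over all N: 45.782609 / 101 = 0.4533.

0.4533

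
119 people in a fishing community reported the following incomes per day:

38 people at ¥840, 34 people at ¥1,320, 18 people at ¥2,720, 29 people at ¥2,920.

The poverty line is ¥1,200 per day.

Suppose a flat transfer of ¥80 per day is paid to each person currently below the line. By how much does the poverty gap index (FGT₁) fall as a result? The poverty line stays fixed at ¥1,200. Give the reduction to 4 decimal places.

0.0213

Before: below the line — 38×¥840; poverty gap index (FGT₁) = 0.095798.
After the ¥80 transfer: below the line — 38×¥920; poverty gap index (FGT₁) = 0.074510.
Reduction = 0.095798 − 0.074510 = 0.0213.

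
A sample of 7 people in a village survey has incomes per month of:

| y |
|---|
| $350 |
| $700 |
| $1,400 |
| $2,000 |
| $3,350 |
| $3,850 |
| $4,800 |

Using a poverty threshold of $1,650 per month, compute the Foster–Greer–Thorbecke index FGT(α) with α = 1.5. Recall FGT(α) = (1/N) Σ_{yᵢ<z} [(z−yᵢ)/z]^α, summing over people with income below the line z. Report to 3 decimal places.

Poor units: $350, $700, $1,400 (q = 3 of N = 7).
Gap ratios (z−y)/z: (1650−350)/1650 = 0.7879; (1650−700)/1650 = 0.5758; (1650−1400)/1650 = 0.1515.
Raised to α = 1.5: 0.69934; 0.43688; 0.05898.
Sum = 1.195196; FGT(1.5) = 1.195196 / 7 = 0.171.

0.171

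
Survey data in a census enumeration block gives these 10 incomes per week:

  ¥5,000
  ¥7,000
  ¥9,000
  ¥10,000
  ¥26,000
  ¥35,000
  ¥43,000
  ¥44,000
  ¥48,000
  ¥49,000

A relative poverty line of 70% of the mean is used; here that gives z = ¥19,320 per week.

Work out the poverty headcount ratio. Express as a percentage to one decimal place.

40.0%

4 of the 10 households have income below ¥19,320.
H = 4/10 = 40.0%.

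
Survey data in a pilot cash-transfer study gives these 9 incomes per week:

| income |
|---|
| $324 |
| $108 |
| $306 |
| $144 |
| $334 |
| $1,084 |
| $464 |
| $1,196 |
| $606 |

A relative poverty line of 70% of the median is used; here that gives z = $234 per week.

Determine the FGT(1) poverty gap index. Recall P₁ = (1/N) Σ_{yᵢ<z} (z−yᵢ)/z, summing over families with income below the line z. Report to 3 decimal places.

0.103

Poor units: $108, $144 (q = 2 of N = 9).
Relative gaps: (234−108)/234 = 0.5385; (234−144)/234 = 0.3846.
Sum of shortfalls = 0.923077; P₁ averages over all N: 0.923077 / 9 = 0.103.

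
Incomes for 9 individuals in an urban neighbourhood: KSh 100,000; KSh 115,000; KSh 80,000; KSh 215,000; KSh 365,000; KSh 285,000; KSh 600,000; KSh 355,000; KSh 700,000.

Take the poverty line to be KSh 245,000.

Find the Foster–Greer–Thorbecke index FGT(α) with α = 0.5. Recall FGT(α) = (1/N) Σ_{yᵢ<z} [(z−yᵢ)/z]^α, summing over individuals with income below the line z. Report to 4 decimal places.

Incomes under z: KSh 80,000, KSh 100,000, KSh 115,000, KSh 215,000 (q = 4 of N = 9).
Normalized shortfalls: (245000−80000)/245000 = 0.6735; (245000−100000)/245000 = 0.5918; (245000−115000)/245000 = 0.5306; (245000−215000)/245000 = 0.1224.
Raised to α = 0.5: 0.82065; 0.76931; 0.72843; 0.34993.
Sum = 2.668320; FGT(0.5) = 2.668320 / 9 = 0.2965.

0.2965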